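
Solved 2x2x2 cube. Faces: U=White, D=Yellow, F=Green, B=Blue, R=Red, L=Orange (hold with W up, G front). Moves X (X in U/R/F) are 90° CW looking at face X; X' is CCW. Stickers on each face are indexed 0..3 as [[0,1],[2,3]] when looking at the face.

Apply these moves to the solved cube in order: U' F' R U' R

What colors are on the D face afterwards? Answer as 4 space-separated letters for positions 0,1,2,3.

Answer: B W Y Y

Derivation:
After move 1 (U'): U=WWWW F=OOGG R=GGRR B=RRBB L=BBOO
After move 2 (F'): F=OGOG U=WWGR R=YGYR D=BOYY L=BWOW
After move 3 (R): R=YYRG U=WGGG F=OOOY D=BBYR B=RRWB
After move 4 (U'): U=GGWG F=BWOY R=OORG B=YYWB L=RROW
After move 5 (R): R=ROGO U=GWWY F=BBOR D=BWYY B=GYGB
Query: D face = BWYY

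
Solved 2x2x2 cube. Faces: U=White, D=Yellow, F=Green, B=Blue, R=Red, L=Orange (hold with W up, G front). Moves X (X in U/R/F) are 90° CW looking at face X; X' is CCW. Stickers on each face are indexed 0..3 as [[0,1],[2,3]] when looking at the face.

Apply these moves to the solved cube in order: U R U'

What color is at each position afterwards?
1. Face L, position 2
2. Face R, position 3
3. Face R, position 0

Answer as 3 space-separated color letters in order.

Answer: O B R

Derivation:
After move 1 (U): U=WWWW F=RRGG R=BBRR B=OOBB L=GGOO
After move 2 (R): R=RBRB U=WRWG F=RYGY D=YBYO B=WOWB
After move 3 (U'): U=RGWW F=GGGY R=RYRB B=RBWB L=WOOO
Query 1: L[2] = O
Query 2: R[3] = B
Query 3: R[0] = R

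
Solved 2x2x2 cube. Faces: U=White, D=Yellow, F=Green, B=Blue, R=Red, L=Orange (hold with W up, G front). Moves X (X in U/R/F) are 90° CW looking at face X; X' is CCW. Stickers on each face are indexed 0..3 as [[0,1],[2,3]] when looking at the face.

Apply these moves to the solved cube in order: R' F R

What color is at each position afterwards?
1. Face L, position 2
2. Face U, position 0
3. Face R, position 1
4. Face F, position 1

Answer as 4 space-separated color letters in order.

Answer: O W W R

Derivation:
After move 1 (R'): R=RRRR U=WBWB F=GWGW D=YGYG B=YBYB
After move 2 (F): F=GGWW U=WBOO R=WRBR D=RRYG L=OYOG
After move 3 (R): R=BWRR U=WGOW F=GRWG D=RYYY B=OBBB
Query 1: L[2] = O
Query 2: U[0] = W
Query 3: R[1] = W
Query 4: F[1] = R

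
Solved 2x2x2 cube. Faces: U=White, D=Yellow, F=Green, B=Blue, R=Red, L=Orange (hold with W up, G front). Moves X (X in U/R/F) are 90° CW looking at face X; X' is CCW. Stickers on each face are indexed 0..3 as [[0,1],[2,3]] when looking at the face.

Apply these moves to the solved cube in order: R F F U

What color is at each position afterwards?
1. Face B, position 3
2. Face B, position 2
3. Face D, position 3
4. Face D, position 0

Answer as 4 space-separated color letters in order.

Answer: B W B G

Derivation:
After move 1 (R): R=RRRR U=WGWG F=GYGY D=YBYB B=WBWB
After move 2 (F): F=GGYY U=WGOO R=WRGR D=RRYB L=OYOB
After move 3 (F): F=YGYG U=WGBY R=OROR D=GWYB L=OROR
After move 4 (U): U=BWYG F=ORYG R=WBOR B=ORWB L=YGOR
Query 1: B[3] = B
Query 2: B[2] = W
Query 3: D[3] = B
Query 4: D[0] = G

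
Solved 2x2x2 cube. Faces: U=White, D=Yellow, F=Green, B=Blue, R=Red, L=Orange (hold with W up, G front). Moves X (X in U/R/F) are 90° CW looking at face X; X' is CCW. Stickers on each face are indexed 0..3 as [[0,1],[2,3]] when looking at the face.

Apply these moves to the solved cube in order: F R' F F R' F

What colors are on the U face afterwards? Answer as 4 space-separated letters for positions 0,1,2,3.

After move 1 (F): F=GGGG U=WWOO R=WRWR D=RRYY L=OYOY
After move 2 (R'): R=RRWW U=WBOB F=GWGO D=RGYG B=YBRB
After move 3 (F): F=GGOW U=WBYY R=ORBW D=WRYG L=OROG
After move 4 (F): F=OGWG U=WBGR R=YRYW D=BOYG L=OWOR
After move 5 (R'): R=RWYY U=WRGY F=OBWR D=BGYG B=GBOB
After move 6 (F): F=WORB U=WRRW R=GWYY D=YRYG L=OBOG
Query: U face = WRRW

Answer: W R R W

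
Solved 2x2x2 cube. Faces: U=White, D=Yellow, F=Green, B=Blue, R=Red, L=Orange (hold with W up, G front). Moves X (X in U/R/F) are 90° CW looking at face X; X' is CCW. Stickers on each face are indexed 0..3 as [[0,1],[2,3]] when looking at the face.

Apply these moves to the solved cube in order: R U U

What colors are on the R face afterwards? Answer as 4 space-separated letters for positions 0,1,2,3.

After move 1 (R): R=RRRR U=WGWG F=GYGY D=YBYB B=WBWB
After move 2 (U): U=WWGG F=RRGY R=WBRR B=OOWB L=GYOO
After move 3 (U): U=GWGW F=WBGY R=OORR B=GYWB L=RROO
Query: R face = OORR

Answer: O O R R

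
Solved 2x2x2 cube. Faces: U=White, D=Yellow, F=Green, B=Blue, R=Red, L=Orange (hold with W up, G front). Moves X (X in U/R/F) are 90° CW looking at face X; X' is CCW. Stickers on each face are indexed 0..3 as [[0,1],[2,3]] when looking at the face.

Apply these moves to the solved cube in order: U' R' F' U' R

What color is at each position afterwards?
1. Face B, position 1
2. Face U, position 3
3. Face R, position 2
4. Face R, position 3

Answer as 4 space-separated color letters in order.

Answer: R G R W

Derivation:
After move 1 (U'): U=WWWW F=OOGG R=GGRR B=RRBB L=BBOO
After move 2 (R'): R=GRGR U=WBWR F=OWGW D=YOYG B=YRYB
After move 3 (F'): F=WWOG U=WBGG R=ORYR D=BOYG L=BROW
After move 4 (U'): U=BGWG F=BROG R=WWYR B=ORYB L=YROW
After move 5 (R): R=YWRW U=BRWG F=BOOG D=BYYO B=GRGB
Query 1: B[1] = R
Query 2: U[3] = G
Query 3: R[2] = R
Query 4: R[3] = W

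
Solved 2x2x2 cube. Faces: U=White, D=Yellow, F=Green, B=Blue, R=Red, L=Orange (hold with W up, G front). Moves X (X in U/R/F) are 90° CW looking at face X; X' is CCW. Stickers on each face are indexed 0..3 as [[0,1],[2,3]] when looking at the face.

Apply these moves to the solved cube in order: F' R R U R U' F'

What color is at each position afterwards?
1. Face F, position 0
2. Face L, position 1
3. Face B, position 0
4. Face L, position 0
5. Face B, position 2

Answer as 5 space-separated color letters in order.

Answer: B Y R O W

Derivation:
After move 1 (F'): F=GGGG U=WWRR R=YRYR D=OOYY L=OWOW
After move 2 (R): R=YYRR U=WGRG F=GOGY D=OBYB B=RBWB
After move 3 (R): R=RYRY U=WORY F=GBGB D=OWYR B=GBGB
After move 4 (U): U=RWYO F=RYGB R=GBRY B=OWGB L=GBOW
After move 5 (R): R=RGYB U=RYYB F=RWGR D=OGYO B=OWWB
After move 6 (U'): U=YBRY F=GBGR R=RWYB B=RGWB L=OWOW
After move 7 (F'): F=BRGG U=YBRY R=GWOB D=WWYO L=OYOR
Query 1: F[0] = B
Query 2: L[1] = Y
Query 3: B[0] = R
Query 4: L[0] = O
Query 5: B[2] = W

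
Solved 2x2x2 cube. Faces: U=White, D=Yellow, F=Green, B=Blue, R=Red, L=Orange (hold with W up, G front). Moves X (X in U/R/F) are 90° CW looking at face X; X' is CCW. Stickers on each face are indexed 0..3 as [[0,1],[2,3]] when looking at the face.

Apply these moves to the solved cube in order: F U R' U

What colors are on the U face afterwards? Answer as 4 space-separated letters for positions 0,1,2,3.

After move 1 (F): F=GGGG U=WWOO R=WRWR D=RRYY L=OYOY
After move 2 (U): U=OWOW F=WRGG R=BBWR B=OYBB L=GGOY
After move 3 (R'): R=BRBW U=OBOO F=WWGW D=RRYG B=YYRB
After move 4 (U): U=OOOB F=BRGW R=YYBW B=GGRB L=WWOY
Query: U face = OOOB

Answer: O O O B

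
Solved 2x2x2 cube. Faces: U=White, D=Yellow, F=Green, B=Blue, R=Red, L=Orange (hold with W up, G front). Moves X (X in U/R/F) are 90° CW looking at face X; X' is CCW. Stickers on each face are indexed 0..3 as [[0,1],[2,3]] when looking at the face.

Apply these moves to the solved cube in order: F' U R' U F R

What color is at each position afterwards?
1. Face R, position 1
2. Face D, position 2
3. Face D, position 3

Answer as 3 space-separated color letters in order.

Answer: O Y G

Derivation:
After move 1 (F'): F=GGGG U=WWRR R=YRYR D=OOYY L=OWOW
After move 2 (U): U=RWRW F=YRGG R=BBYR B=OWBB L=GGOW
After move 3 (R'): R=BRBY U=RBRO F=YWGW D=ORYG B=YWOB
After move 4 (U): U=RROB F=BRGW R=YWBY B=GGOB L=YWOW
After move 5 (F): F=GBWR U=RRWW R=OWBY D=BYYG L=YOOR
After move 6 (R): R=BOYW U=RBWR F=GYWG D=BOYG B=WGRB
Query 1: R[1] = O
Query 2: D[2] = Y
Query 3: D[3] = G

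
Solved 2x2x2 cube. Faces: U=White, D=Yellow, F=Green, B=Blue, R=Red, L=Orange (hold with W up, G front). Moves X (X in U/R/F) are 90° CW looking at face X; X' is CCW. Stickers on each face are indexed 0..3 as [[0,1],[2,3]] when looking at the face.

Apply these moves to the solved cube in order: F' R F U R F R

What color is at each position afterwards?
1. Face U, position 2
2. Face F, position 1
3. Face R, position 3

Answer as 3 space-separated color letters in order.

Answer: B G R

Derivation:
After move 1 (F'): F=GGGG U=WWRR R=YRYR D=OOYY L=OWOW
After move 2 (R): R=YYRR U=WGRG F=GOGY D=OBYB B=RBWB
After move 3 (F): F=GGYO U=WGWW R=RYGR D=RYYB L=OOOB
After move 4 (U): U=WWWG F=RYYO R=RBGR B=OOWB L=GGOB
After move 5 (R): R=GRRB U=WYWO F=RYYB D=RWYO B=GOWB
After move 6 (F): F=YRBY U=WYBG R=WROB D=RGYO L=GROW
After move 7 (R): R=OWBR U=WRBY F=YGBO D=RWYG B=GOYB
Query 1: U[2] = B
Query 2: F[1] = G
Query 3: R[3] = R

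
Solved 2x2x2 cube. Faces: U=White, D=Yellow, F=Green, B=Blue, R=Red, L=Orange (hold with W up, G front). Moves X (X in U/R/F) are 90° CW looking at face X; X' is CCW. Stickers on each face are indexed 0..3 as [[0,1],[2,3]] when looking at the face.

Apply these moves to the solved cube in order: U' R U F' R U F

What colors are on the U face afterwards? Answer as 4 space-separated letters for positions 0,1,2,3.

After move 1 (U'): U=WWWW F=OOGG R=GGRR B=RRBB L=BBOO
After move 2 (R): R=RGRG U=WOWG F=OYGY D=YBYR B=WRWB
After move 3 (U): U=WWGO F=RGGY R=WRRG B=BBWB L=OYOO
After move 4 (F'): F=GYRG U=WWWR R=BRYG D=YOYR L=OOOG
After move 5 (R): R=YBGR U=WYWG F=GORR D=YWYB B=RBWB
After move 6 (U): U=WWGY F=YBRR R=RBGR B=OOWB L=GOOG
After move 7 (F): F=RYRB U=WWGO R=GBYR D=GRYB L=GYOW
Query: U face = WWGO

Answer: W W G O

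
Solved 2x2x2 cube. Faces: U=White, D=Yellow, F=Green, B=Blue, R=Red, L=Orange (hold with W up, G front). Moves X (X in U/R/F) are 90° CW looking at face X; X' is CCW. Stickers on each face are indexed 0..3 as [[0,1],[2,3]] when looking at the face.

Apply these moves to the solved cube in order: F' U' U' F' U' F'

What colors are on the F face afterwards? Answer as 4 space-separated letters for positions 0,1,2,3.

After move 1 (F'): F=GGGG U=WWRR R=YRYR D=OOYY L=OWOW
After move 2 (U'): U=WRWR F=OWGG R=GGYR B=YRBB L=BBOW
After move 3 (U'): U=RRWW F=BBGG R=OWYR B=GGBB L=YROW
After move 4 (F'): F=BGBG U=RROY R=OWOR D=RWYY L=YWOW
After move 5 (U'): U=RYRO F=YWBG R=BGOR B=OWBB L=GGOW
After move 6 (F'): F=WGYB U=RYBO R=WGRR D=GWYY L=GOOR
Query: F face = WGYB

Answer: W G Y B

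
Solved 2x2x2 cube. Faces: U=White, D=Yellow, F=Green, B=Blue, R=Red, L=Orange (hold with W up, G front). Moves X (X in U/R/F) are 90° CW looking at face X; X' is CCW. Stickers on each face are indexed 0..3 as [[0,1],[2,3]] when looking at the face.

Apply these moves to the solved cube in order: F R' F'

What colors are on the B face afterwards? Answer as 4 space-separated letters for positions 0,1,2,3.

After move 1 (F): F=GGGG U=WWOO R=WRWR D=RRYY L=OYOY
After move 2 (R'): R=RRWW U=WBOB F=GWGO D=RGYG B=YBRB
After move 3 (F'): F=WOGG U=WBRW R=GRRW D=YYYG L=OBOO
Query: B face = YBRB

Answer: Y B R B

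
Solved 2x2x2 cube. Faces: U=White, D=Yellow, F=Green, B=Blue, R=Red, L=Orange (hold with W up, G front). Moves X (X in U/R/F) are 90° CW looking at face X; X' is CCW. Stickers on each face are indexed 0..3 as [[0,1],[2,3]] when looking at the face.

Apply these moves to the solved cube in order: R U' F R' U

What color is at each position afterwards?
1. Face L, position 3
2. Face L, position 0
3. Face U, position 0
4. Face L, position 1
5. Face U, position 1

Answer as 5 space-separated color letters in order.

Answer: B G O G G

Derivation:
After move 1 (R): R=RRRR U=WGWG F=GYGY D=YBYB B=WBWB
After move 2 (U'): U=GGWW F=OOGY R=GYRR B=RRWB L=WBOO
After move 3 (F): F=GOYO U=GGOB R=WYWR D=RGYB L=WYOB
After move 4 (R'): R=YRWW U=GWOR F=GGYB D=ROYO B=BRGB
After move 5 (U): U=OGRW F=YRYB R=BRWW B=WYGB L=GGOB
Query 1: L[3] = B
Query 2: L[0] = G
Query 3: U[0] = O
Query 4: L[1] = G
Query 5: U[1] = G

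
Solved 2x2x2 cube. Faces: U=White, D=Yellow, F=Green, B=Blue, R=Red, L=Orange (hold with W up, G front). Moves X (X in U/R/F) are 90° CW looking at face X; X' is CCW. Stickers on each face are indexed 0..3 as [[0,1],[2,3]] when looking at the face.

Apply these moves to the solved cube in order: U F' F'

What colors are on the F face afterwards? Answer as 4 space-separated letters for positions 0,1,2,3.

Answer: G G R R

Derivation:
After move 1 (U): U=WWWW F=RRGG R=BBRR B=OOBB L=GGOO
After move 2 (F'): F=RGRG U=WWBR R=YBYR D=GOYY L=GWOW
After move 3 (F'): F=GGRR U=WWYY R=OBGR D=WWYY L=GROB
Query: F face = GGRR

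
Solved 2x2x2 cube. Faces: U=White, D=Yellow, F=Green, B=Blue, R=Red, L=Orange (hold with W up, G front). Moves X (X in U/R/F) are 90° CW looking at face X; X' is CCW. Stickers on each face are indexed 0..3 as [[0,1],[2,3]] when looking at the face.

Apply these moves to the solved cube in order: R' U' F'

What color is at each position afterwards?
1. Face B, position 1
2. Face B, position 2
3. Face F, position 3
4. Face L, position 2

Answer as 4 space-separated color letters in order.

After move 1 (R'): R=RRRR U=WBWB F=GWGW D=YGYG B=YBYB
After move 2 (U'): U=BBWW F=OOGW R=GWRR B=RRYB L=YBOO
After move 3 (F'): F=OWOG U=BBGR R=GWYR D=BOYG L=YWOW
Query 1: B[1] = R
Query 2: B[2] = Y
Query 3: F[3] = G
Query 4: L[2] = O

Answer: R Y G O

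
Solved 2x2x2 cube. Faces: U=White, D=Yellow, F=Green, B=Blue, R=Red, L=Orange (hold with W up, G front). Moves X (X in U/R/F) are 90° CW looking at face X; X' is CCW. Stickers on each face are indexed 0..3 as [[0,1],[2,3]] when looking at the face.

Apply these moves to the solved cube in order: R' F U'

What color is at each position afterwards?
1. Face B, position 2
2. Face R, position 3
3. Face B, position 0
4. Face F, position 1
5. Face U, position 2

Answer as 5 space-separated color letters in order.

Answer: Y R W Y W

Derivation:
After move 1 (R'): R=RRRR U=WBWB F=GWGW D=YGYG B=YBYB
After move 2 (F): F=GGWW U=WBOO R=WRBR D=RRYG L=OYOG
After move 3 (U'): U=BOWO F=OYWW R=GGBR B=WRYB L=YBOG
Query 1: B[2] = Y
Query 2: R[3] = R
Query 3: B[0] = W
Query 4: F[1] = Y
Query 5: U[2] = W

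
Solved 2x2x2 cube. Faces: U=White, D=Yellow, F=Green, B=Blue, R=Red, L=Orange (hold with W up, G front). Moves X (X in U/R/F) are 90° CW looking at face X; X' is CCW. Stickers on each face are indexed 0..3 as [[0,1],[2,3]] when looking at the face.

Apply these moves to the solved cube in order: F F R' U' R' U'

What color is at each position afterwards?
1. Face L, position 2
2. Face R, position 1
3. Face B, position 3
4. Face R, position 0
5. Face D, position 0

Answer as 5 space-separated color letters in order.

Answer: O B B O W

Derivation:
After move 1 (F): F=GGGG U=WWOO R=WRWR D=RRYY L=OYOY
After move 2 (F): F=GGGG U=WWYY R=OROR D=WWYY L=OROR
After move 3 (R'): R=RROO U=WBYB F=GWGY D=WGYG B=YBWB
After move 4 (U'): U=BBWY F=ORGY R=GWOO B=RRWB L=YBOR
After move 5 (R'): R=WOGO U=BWWR F=OBGY D=WRYY B=GRGB
After move 6 (U'): U=WRBW F=YBGY R=OBGO B=WOGB L=GROR
Query 1: L[2] = O
Query 2: R[1] = B
Query 3: B[3] = B
Query 4: R[0] = O
Query 5: D[0] = W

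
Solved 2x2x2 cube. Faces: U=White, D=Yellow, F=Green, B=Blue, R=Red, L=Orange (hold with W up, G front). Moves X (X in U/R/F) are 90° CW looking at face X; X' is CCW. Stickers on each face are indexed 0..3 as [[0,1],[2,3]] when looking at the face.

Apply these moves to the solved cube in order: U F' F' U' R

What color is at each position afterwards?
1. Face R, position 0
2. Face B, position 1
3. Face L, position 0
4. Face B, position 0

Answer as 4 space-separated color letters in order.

After move 1 (U): U=WWWW F=RRGG R=BBRR B=OOBB L=GGOO
After move 2 (F'): F=RGRG U=WWBR R=YBYR D=GOYY L=GWOW
After move 3 (F'): F=GGRR U=WWYY R=OBGR D=WWYY L=GROB
After move 4 (U'): U=WYWY F=GRRR R=GGGR B=OBBB L=OOOB
After move 5 (R): R=GGRG U=WRWR F=GWRY D=WBYO B=YBYB
Query 1: R[0] = G
Query 2: B[1] = B
Query 3: L[0] = O
Query 4: B[0] = Y

Answer: G B O Y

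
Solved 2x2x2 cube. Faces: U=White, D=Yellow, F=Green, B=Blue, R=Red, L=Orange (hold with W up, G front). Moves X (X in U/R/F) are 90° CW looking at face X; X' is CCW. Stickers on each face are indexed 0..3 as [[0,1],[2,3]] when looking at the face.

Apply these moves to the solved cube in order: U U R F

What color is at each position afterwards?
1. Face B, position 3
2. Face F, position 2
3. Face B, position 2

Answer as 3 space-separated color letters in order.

After move 1 (U): U=WWWW F=RRGG R=BBRR B=OOBB L=GGOO
After move 2 (U): U=WWWW F=BBGG R=OORR B=GGBB L=RROO
After move 3 (R): R=RORO U=WBWG F=BYGY D=YBYG B=WGWB
After move 4 (F): F=GBYY U=WBOR R=WOGO D=RRYG L=RYOB
Query 1: B[3] = B
Query 2: F[2] = Y
Query 3: B[2] = W

Answer: B Y W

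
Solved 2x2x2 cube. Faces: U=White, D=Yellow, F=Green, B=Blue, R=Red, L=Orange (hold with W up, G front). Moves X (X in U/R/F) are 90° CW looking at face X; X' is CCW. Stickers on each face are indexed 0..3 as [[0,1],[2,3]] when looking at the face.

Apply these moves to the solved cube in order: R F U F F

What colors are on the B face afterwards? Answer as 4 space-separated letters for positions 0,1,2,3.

After move 1 (R): R=RRRR U=WGWG F=GYGY D=YBYB B=WBWB
After move 2 (F): F=GGYY U=WGOO R=WRGR D=RRYB L=OYOB
After move 3 (U): U=OWOG F=WRYY R=WBGR B=OYWB L=GGOB
After move 4 (F): F=YWYR U=OWBG R=OBGR D=GWYB L=GROR
After move 5 (F): F=YYRW U=OWRR R=BBGR D=GOYB L=GGOW
Query: B face = OYWB

Answer: O Y W B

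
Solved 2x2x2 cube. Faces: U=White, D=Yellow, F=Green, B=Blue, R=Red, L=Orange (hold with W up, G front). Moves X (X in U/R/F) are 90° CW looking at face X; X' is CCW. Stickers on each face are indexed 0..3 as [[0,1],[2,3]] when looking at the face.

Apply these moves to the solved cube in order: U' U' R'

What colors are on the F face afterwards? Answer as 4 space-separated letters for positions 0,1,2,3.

Answer: B W G W

Derivation:
After move 1 (U'): U=WWWW F=OOGG R=GGRR B=RRBB L=BBOO
After move 2 (U'): U=WWWW F=BBGG R=OORR B=GGBB L=RROO
After move 3 (R'): R=OROR U=WBWG F=BWGW D=YBYG B=YGYB
Query: F face = BWGW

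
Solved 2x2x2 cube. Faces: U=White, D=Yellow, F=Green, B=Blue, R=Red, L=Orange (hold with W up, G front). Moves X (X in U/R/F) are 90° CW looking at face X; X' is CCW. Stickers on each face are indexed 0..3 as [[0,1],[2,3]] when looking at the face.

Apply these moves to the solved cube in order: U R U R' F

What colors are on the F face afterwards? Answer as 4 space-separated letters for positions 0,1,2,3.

Answer: G R R W

Derivation:
After move 1 (U): U=WWWW F=RRGG R=BBRR B=OOBB L=GGOO
After move 2 (R): R=RBRB U=WRWG F=RYGY D=YBYO B=WOWB
After move 3 (U): U=WWGR F=RBGY R=WORB B=GGWB L=RYOO
After move 4 (R'): R=OBWR U=WWGG F=RWGR D=YBYY B=OGBB
After move 5 (F): F=GRRW U=WWOY R=GBGR D=WOYY L=RYOB
Query: F face = GRRW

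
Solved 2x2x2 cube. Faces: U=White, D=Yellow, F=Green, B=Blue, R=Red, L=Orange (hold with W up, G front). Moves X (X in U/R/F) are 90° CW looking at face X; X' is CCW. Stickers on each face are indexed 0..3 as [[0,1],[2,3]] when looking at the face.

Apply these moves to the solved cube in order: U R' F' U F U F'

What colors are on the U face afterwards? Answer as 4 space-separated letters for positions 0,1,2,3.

Answer: W B G B

Derivation:
After move 1 (U): U=WWWW F=RRGG R=BBRR B=OOBB L=GGOO
After move 2 (R'): R=BRBR U=WBWO F=RWGW D=YRYG B=YOYB
After move 3 (F'): F=WWRG U=WBBB R=RRYR D=GOYG L=GOOW
After move 4 (U): U=BWBB F=RRRG R=YOYR B=GOYB L=WWOW
After move 5 (F): F=RRGR U=BWWW R=BOBR D=YYYG L=WGOO
After move 6 (U): U=WBWW F=BOGR R=GOBR B=WGYB L=RROO
After move 7 (F'): F=ORBG U=WBGB R=YOYR D=ROYG L=RWOW
Query: U face = WBGB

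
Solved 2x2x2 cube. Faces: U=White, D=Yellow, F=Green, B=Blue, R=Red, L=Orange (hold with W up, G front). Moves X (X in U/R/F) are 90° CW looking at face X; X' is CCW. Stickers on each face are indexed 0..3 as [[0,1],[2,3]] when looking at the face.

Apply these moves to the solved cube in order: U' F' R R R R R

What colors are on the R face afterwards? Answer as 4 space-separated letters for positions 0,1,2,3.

Answer: Y Y R G

Derivation:
After move 1 (U'): U=WWWW F=OOGG R=GGRR B=RRBB L=BBOO
After move 2 (F'): F=OGOG U=WWGR R=YGYR D=BOYY L=BWOW
After move 3 (R): R=YYRG U=WGGG F=OOOY D=BBYR B=RRWB
After move 4 (R): R=RYGY U=WOGY F=OBOR D=BWYR B=GRGB
After move 5 (R): R=GRYY U=WBGR F=OWOR D=BGYG B=YROB
After move 6 (R): R=YGYR U=WWGR F=OGOG D=BOYY B=RRBB
After move 7 (R): R=YYRG U=WGGG F=OOOY D=BBYR B=RRWB
Query: R face = YYRG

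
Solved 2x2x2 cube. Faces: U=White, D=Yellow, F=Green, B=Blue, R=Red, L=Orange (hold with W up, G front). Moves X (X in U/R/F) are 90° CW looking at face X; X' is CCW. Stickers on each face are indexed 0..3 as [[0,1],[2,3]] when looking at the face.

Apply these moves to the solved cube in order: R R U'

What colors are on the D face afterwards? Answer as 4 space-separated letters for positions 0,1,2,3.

Answer: Y W Y W

Derivation:
After move 1 (R): R=RRRR U=WGWG F=GYGY D=YBYB B=WBWB
After move 2 (R): R=RRRR U=WYWY F=GBGB D=YWYW B=GBGB
After move 3 (U'): U=YYWW F=OOGB R=GBRR B=RRGB L=GBOO
Query: D face = YWYW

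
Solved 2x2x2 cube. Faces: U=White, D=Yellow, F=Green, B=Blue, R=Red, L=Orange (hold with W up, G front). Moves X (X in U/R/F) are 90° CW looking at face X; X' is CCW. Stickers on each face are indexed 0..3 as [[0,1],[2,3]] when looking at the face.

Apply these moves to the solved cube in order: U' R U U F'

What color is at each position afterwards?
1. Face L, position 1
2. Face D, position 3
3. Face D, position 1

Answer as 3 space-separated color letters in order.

After move 1 (U'): U=WWWW F=OOGG R=GGRR B=RRBB L=BBOO
After move 2 (R): R=RGRG U=WOWG F=OYGY D=YBYR B=WRWB
After move 3 (U): U=WWGO F=RGGY R=WRRG B=BBWB L=OYOO
After move 4 (U): U=GWOW F=WRGY R=BBRG B=OYWB L=RGOO
After move 5 (F'): F=RYWG U=GWBR R=BBYG D=GOYR L=RWOO
Query 1: L[1] = W
Query 2: D[3] = R
Query 3: D[1] = O

Answer: W R O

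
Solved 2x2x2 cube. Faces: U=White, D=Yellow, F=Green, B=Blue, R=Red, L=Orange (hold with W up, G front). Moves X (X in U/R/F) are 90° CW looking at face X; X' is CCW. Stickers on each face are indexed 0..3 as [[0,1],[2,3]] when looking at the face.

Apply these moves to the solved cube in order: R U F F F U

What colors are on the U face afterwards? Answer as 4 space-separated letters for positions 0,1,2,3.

After move 1 (R): R=RRRR U=WGWG F=GYGY D=YBYB B=WBWB
After move 2 (U): U=WWGG F=RRGY R=WBRR B=OOWB L=GYOO
After move 3 (F): F=GRYR U=WWOY R=GBGR D=RWYB L=GYOB
After move 4 (F): F=YGRR U=WWBY R=OBYR D=GGYB L=GROW
After move 5 (F): F=RYRG U=WWWR R=BBYR D=YOYB L=GGOG
After move 6 (U): U=WWRW F=BBRG R=OOYR B=GGWB L=RYOG
Query: U face = WWRW

Answer: W W R W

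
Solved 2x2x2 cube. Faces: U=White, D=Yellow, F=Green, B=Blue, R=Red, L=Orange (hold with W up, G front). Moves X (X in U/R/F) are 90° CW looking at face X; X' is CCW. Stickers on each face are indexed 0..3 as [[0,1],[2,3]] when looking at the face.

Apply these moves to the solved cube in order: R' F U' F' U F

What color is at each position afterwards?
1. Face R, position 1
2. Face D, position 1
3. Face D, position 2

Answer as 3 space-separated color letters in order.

After move 1 (R'): R=RRRR U=WBWB F=GWGW D=YGYG B=YBYB
After move 2 (F): F=GGWW U=WBOO R=WRBR D=RRYG L=OYOG
After move 3 (U'): U=BOWO F=OYWW R=GGBR B=WRYB L=YBOG
After move 4 (F'): F=YWOW U=BOGB R=RGRR D=BGYG L=YOOW
After move 5 (U): U=GBBO F=RGOW R=WRRR B=YOYB L=YWOW
After move 6 (F): F=ORWG U=GBWW R=BROR D=RWYG L=YBOG
Query 1: R[1] = R
Query 2: D[1] = W
Query 3: D[2] = Y

Answer: R W Y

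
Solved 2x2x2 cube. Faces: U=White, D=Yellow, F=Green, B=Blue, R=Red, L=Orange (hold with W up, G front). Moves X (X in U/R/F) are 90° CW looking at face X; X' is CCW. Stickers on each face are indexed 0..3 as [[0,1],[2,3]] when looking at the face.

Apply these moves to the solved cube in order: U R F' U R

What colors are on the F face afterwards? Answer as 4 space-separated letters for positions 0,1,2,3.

After move 1 (U): U=WWWW F=RRGG R=BBRR B=OOBB L=GGOO
After move 2 (R): R=RBRB U=WRWG F=RYGY D=YBYO B=WOWB
After move 3 (F'): F=YYRG U=WRRR R=BBYB D=GOYO L=GGOW
After move 4 (U): U=RWRR F=BBRG R=WOYB B=GGWB L=YYOW
After move 5 (R): R=YWBO U=RBRG F=BORO D=GWYG B=RGWB
Query: F face = BORO

Answer: B O R O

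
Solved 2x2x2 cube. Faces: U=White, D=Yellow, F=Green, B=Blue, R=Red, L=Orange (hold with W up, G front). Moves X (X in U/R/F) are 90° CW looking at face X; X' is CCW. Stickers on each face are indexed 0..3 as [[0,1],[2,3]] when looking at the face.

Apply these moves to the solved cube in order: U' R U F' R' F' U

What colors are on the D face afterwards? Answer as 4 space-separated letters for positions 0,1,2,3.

After move 1 (U'): U=WWWW F=OOGG R=GGRR B=RRBB L=BBOO
After move 2 (R): R=RGRG U=WOWG F=OYGY D=YBYR B=WRWB
After move 3 (U): U=WWGO F=RGGY R=WRRG B=BBWB L=OYOO
After move 4 (F'): F=GYRG U=WWWR R=BRYG D=YOYR L=OOOG
After move 5 (R'): R=RGBY U=WWWB F=GWRR D=YYYG B=RBOB
After move 6 (F'): F=WRGR U=WWRB R=YGYY D=OGYG L=OBOW
After move 7 (U): U=RWBW F=YGGR R=RBYY B=OBOB L=WROW
Query: D face = OGYG

Answer: O G Y G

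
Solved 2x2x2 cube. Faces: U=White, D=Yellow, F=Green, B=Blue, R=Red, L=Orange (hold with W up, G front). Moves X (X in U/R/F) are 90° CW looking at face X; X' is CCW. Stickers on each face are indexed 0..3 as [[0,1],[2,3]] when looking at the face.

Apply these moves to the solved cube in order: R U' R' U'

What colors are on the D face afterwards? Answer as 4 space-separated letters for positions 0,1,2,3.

Answer: Y O Y Y

Derivation:
After move 1 (R): R=RRRR U=WGWG F=GYGY D=YBYB B=WBWB
After move 2 (U'): U=GGWW F=OOGY R=GYRR B=RRWB L=WBOO
After move 3 (R'): R=YRGR U=GWWR F=OGGW D=YOYY B=BRBB
After move 4 (U'): U=WRGW F=WBGW R=OGGR B=YRBB L=BROO
Query: D face = YOYY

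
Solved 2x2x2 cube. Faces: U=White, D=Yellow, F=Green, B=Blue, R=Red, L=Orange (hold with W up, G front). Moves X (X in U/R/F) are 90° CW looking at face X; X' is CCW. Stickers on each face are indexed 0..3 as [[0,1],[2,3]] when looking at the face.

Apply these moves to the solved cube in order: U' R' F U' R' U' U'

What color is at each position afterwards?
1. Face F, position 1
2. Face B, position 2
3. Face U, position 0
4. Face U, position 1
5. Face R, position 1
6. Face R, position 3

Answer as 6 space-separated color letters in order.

After move 1 (U'): U=WWWW F=OOGG R=GGRR B=RRBB L=BBOO
After move 2 (R'): R=GRGR U=WBWR F=OWGW D=YOYG B=YRYB
After move 3 (F): F=GOWW U=WBOB R=WRRR D=GGYG L=BYOO
After move 4 (U'): U=BBWO F=BYWW R=GORR B=WRYB L=YROO
After move 5 (R'): R=ORGR U=BYWW F=BBWO D=GYYW B=GRGB
After move 6 (U'): U=YWBW F=YRWO R=BBGR B=ORGB L=GROO
After move 7 (U'): U=WWYB F=GRWO R=YRGR B=BBGB L=OROO
Query 1: F[1] = R
Query 2: B[2] = G
Query 3: U[0] = W
Query 4: U[1] = W
Query 5: R[1] = R
Query 6: R[3] = R

Answer: R G W W R R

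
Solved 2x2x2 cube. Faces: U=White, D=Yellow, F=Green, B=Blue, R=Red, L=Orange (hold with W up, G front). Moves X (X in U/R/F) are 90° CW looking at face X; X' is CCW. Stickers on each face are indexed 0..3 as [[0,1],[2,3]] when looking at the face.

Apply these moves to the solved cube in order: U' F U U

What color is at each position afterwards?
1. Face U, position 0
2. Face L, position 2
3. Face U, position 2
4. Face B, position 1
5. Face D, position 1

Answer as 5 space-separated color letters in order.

After move 1 (U'): U=WWWW F=OOGG R=GGRR B=RRBB L=BBOO
After move 2 (F): F=GOGO U=WWOB R=WGWR D=RGYY L=BYOY
After move 3 (U): U=OWBW F=WGGO R=RRWR B=BYBB L=GOOY
After move 4 (U): U=BOWW F=RRGO R=BYWR B=GOBB L=WGOY
Query 1: U[0] = B
Query 2: L[2] = O
Query 3: U[2] = W
Query 4: B[1] = O
Query 5: D[1] = G

Answer: B O W O G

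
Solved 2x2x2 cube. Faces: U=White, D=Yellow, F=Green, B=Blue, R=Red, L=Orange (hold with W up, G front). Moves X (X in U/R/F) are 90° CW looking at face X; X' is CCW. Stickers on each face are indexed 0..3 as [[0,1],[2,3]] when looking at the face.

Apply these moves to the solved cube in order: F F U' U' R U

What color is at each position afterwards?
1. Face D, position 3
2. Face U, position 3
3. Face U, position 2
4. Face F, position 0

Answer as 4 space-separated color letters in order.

Answer: G B G O

Derivation:
After move 1 (F): F=GGGG U=WWOO R=WRWR D=RRYY L=OYOY
After move 2 (F): F=GGGG U=WWYY R=OROR D=WWYY L=OROR
After move 3 (U'): U=WYWY F=ORGG R=GGOR B=ORBB L=BBOR
After move 4 (U'): U=YYWW F=BBGG R=OROR B=GGBB L=OROR
After move 5 (R): R=OORR U=YBWG F=BWGY D=WBYG B=WGYB
After move 6 (U): U=WYGB F=OOGY R=WGRR B=ORYB L=BWOR
Query 1: D[3] = G
Query 2: U[3] = B
Query 3: U[2] = G
Query 4: F[0] = O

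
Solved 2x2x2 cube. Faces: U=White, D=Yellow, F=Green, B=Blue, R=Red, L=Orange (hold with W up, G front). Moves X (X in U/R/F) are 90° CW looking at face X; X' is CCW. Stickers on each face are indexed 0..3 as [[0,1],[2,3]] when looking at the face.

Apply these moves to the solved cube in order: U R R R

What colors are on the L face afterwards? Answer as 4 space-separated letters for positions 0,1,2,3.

Answer: G G O O

Derivation:
After move 1 (U): U=WWWW F=RRGG R=BBRR B=OOBB L=GGOO
After move 2 (R): R=RBRB U=WRWG F=RYGY D=YBYO B=WOWB
After move 3 (R): R=RRBB U=WYWY F=RBGO D=YWYW B=GORB
After move 4 (R): R=BRBR U=WBWO F=RWGW D=YRYG B=YOYB
Query: L face = GGOO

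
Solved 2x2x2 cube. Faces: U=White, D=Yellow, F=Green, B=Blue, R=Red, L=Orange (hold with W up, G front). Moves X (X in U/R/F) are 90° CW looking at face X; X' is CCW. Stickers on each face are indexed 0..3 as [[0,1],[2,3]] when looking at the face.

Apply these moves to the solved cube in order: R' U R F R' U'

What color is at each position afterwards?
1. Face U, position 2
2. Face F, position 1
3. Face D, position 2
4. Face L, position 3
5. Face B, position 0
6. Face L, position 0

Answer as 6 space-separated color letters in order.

Answer: W Y Y Y Y O

Derivation:
After move 1 (R'): R=RRRR U=WBWB F=GWGW D=YGYG B=YBYB
After move 2 (U): U=WWBB F=RRGW R=YBRR B=OOYB L=GWOO
After move 3 (R): R=RYRB U=WRBW F=RGGG D=YYYO B=BOWB
After move 4 (F): F=GRGG U=WROW R=BYWB D=RRYO L=GYOY
After move 5 (R'): R=YBBW U=WWOB F=GRGW D=RRYG B=OORB
After move 6 (U'): U=WBWO F=GYGW R=GRBW B=YBRB L=OOOY
Query 1: U[2] = W
Query 2: F[1] = Y
Query 3: D[2] = Y
Query 4: L[3] = Y
Query 5: B[0] = Y
Query 6: L[0] = O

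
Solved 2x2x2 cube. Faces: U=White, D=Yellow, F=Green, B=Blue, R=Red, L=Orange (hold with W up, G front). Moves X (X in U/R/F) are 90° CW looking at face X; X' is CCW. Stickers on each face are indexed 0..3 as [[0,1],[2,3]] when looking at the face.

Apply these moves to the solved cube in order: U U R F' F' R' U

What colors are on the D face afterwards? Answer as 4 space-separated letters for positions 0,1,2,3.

After move 1 (U): U=WWWW F=RRGG R=BBRR B=OOBB L=GGOO
After move 2 (U): U=WWWW F=BBGG R=OORR B=GGBB L=RROO
After move 3 (R): R=RORO U=WBWG F=BYGY D=YBYG B=WGWB
After move 4 (F'): F=YYBG U=WBRR R=BOYO D=ROYG L=RGOW
After move 5 (F'): F=YGYB U=WBBY R=OORO D=GWYG L=RROR
After move 6 (R'): R=OOOR U=WWBW F=YBYY D=GGYB B=GGWB
After move 7 (U): U=BWWW F=OOYY R=GGOR B=RRWB L=YBOR
Query: D face = GGYB

Answer: G G Y B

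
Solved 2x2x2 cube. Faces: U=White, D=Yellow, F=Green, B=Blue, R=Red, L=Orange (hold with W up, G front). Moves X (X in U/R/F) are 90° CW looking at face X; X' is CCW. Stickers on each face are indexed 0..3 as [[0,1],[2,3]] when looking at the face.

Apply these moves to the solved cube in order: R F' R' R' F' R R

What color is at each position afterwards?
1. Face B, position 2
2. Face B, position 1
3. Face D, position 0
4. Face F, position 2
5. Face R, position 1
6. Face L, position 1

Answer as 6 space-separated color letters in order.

Answer: W B G Y O B

Derivation:
After move 1 (R): R=RRRR U=WGWG F=GYGY D=YBYB B=WBWB
After move 2 (F'): F=YYGG U=WGRR R=BRYR D=OOYB L=OGOW
After move 3 (R'): R=RRBY U=WWRW F=YGGR D=OYYG B=BBOB
After move 4 (R'): R=RYRB U=WORB F=YWGW D=OGYR B=GBYB
After move 5 (F'): F=WWYG U=WORR R=GYOB D=GWYR L=OBOR
After move 6 (R): R=OGBY U=WWRG F=WWYR D=GYYG B=RBOB
After move 7 (R): R=BOYG U=WWRR F=WYYG D=GOYR B=GBWB
Query 1: B[2] = W
Query 2: B[1] = B
Query 3: D[0] = G
Query 4: F[2] = Y
Query 5: R[1] = O
Query 6: L[1] = B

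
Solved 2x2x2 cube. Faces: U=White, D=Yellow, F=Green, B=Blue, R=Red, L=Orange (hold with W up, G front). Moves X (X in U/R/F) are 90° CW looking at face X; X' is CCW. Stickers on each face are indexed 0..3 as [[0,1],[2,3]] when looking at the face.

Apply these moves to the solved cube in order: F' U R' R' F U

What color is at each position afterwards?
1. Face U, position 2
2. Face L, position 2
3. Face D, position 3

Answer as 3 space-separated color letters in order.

After move 1 (F'): F=GGGG U=WWRR R=YRYR D=OOYY L=OWOW
After move 2 (U): U=RWRW F=YRGG R=BBYR B=OWBB L=GGOW
After move 3 (R'): R=BRBY U=RBRO F=YWGW D=ORYG B=YWOB
After move 4 (R'): R=RYBB U=RORY F=YBGO D=OWYW B=GWRB
After move 5 (F): F=GYOB U=ROWG R=RYYB D=BRYW L=GOOW
After move 6 (U): U=WRGO F=RYOB R=GWYB B=GORB L=GYOW
Query 1: U[2] = G
Query 2: L[2] = O
Query 3: D[3] = W

Answer: G O W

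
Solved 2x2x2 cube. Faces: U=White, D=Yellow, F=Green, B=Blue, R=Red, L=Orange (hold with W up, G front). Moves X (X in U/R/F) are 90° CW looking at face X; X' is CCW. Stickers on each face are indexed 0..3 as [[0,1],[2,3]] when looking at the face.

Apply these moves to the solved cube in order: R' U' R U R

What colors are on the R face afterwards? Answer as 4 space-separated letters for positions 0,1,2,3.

Answer: R W W R

Derivation:
After move 1 (R'): R=RRRR U=WBWB F=GWGW D=YGYG B=YBYB
After move 2 (U'): U=BBWW F=OOGW R=GWRR B=RRYB L=YBOO
After move 3 (R): R=RGRW U=BOWW F=OGGG D=YYYR B=WRBB
After move 4 (U): U=WBWO F=RGGG R=WRRW B=YBBB L=OGOO
After move 5 (R): R=RWWR U=WGWG F=RYGR D=YBYY B=OBBB
Query: R face = RWWR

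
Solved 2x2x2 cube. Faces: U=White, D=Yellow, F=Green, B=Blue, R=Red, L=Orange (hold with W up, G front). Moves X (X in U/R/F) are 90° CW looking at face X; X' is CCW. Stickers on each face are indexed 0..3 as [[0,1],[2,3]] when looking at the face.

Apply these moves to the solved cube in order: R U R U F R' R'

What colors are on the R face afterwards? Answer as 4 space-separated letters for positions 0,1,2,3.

Answer: B R O Y

Derivation:
After move 1 (R): R=RRRR U=WGWG F=GYGY D=YBYB B=WBWB
After move 2 (U): U=WWGG F=RRGY R=WBRR B=OOWB L=GYOO
After move 3 (R): R=RWRB U=WRGY F=RBGB D=YWYO B=GOWB
After move 4 (U): U=GWYR F=RWGB R=GORB B=GYWB L=RBOO
After move 5 (F): F=GRBW U=GWOB R=YORB D=RGYO L=RYOW
After move 6 (R'): R=OBYR U=GWOG F=GWBB D=RRYW B=OYGB
After move 7 (R'): R=BROY U=GGOO F=GWBG D=RWYB B=WYRB
Query: R face = BROY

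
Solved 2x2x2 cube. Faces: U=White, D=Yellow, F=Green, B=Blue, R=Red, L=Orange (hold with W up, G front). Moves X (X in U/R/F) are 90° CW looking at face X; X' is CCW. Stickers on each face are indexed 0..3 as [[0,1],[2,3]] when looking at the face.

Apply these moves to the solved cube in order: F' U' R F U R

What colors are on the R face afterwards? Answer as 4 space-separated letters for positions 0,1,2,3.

After move 1 (F'): F=GGGG U=WWRR R=YRYR D=OOYY L=OWOW
After move 2 (U'): U=WRWR F=OWGG R=GGYR B=YRBB L=BBOW
After move 3 (R): R=YGRG U=WWWG F=OOGY D=OBYY B=RRRB
After move 4 (F): F=GOYO U=WWWB R=WGGG D=RYYY L=BOOB
After move 5 (U): U=WWBW F=WGYO R=RRGG B=BORB L=GOOB
After move 6 (R): R=GRGR U=WGBO F=WYYY D=RRYB B=WOWB
Query: R face = GRGR

Answer: G R G R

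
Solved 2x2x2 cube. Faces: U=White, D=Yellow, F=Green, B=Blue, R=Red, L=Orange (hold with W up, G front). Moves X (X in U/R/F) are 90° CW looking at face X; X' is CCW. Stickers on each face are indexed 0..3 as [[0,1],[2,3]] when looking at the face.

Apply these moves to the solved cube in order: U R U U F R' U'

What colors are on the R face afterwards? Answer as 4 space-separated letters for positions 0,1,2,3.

Answer: G W R W

Derivation:
After move 1 (U): U=WWWW F=RRGG R=BBRR B=OOBB L=GGOO
After move 2 (R): R=RBRB U=WRWG F=RYGY D=YBYO B=WOWB
After move 3 (U): U=WWGR F=RBGY R=WORB B=GGWB L=RYOO
After move 4 (U): U=GWRW F=WOGY R=GGRB B=RYWB L=RBOO
After move 5 (F): F=GWYO U=GWOB R=RGWB D=RGYO L=RYOB
After move 6 (R'): R=GBRW U=GWOR F=GWYB D=RWYO B=OYGB
After move 7 (U'): U=WRGO F=RYYB R=GWRW B=GBGB L=OYOB
Query: R face = GWRW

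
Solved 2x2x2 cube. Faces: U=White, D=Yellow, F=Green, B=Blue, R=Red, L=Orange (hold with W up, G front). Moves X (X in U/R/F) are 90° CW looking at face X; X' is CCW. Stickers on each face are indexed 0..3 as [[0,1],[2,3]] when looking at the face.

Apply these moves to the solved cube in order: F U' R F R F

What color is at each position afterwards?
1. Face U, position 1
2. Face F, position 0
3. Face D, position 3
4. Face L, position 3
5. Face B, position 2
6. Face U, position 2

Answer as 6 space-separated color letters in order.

Answer: O Y O O Y B

Derivation:
After move 1 (F): F=GGGG U=WWOO R=WRWR D=RRYY L=OYOY
After move 2 (U'): U=WOWO F=OYGG R=GGWR B=WRBB L=BBOY
After move 3 (R): R=WGRG U=WYWG F=ORGY D=RBYW B=OROB
After move 4 (F): F=GOYR U=WYYB R=WGGG D=RWYW L=BROB
After move 5 (R): R=GWGG U=WOYR F=GWYW D=ROYO B=BRYB
After move 6 (F): F=YGWW U=WOBR R=YWRG D=GGYO L=BROO
Query 1: U[1] = O
Query 2: F[0] = Y
Query 3: D[3] = O
Query 4: L[3] = O
Query 5: B[2] = Y
Query 6: U[2] = B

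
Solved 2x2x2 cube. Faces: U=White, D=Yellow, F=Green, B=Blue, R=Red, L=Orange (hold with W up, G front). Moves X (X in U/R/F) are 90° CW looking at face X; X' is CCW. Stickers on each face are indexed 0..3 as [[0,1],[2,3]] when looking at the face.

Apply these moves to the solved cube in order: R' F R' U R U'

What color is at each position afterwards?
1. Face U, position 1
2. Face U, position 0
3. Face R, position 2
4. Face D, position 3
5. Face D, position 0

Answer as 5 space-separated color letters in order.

Answer: O R B O R

Derivation:
After move 1 (R'): R=RRRR U=WBWB F=GWGW D=YGYG B=YBYB
After move 2 (F): F=GGWW U=WBOO R=WRBR D=RRYG L=OYOG
After move 3 (R'): R=RRWB U=WYOY F=GBWO D=RGYW B=GBRB
After move 4 (U): U=OWYY F=RRWO R=GBWB B=OYRB L=GBOG
After move 5 (R): R=WGBB U=ORYO F=RGWW D=RRYO B=YYWB
After move 6 (U'): U=ROOY F=GBWW R=RGBB B=WGWB L=YYOG
Query 1: U[1] = O
Query 2: U[0] = R
Query 3: R[2] = B
Query 4: D[3] = O
Query 5: D[0] = R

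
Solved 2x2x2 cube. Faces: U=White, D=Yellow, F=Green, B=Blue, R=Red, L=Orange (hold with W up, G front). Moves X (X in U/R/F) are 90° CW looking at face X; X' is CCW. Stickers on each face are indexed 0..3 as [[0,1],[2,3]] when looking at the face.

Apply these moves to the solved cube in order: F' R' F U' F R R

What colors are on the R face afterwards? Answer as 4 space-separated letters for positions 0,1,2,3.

After move 1 (F'): F=GGGG U=WWRR R=YRYR D=OOYY L=OWOW
After move 2 (R'): R=RRYY U=WBRB F=GWGR D=OGYG B=YBOB
After move 3 (F): F=GGRW U=WBWW R=RRBY D=YRYG L=OOOG
After move 4 (U'): U=BWWW F=OORW R=GGBY B=RROB L=YBOG
After move 5 (F): F=ROWO U=BWGB R=WGWY D=BGYG L=YYOR
After move 6 (R): R=WWYG U=BOGO F=RGWG D=BOYR B=BRWB
After move 7 (R): R=YWGW U=BGGG F=ROWR D=BWYB B=OROB
Query: R face = YWGW

Answer: Y W G W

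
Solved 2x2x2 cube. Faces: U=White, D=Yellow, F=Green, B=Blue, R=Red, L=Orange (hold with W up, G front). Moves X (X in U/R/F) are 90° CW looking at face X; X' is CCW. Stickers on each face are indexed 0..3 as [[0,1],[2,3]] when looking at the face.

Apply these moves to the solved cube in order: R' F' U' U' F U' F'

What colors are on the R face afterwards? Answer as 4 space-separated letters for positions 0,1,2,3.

After move 1 (R'): R=RRRR U=WBWB F=GWGW D=YGYG B=YBYB
After move 2 (F'): F=WWGG U=WBRR R=GRYR D=OOYG L=OBOW
After move 3 (U'): U=BRWR F=OBGG R=WWYR B=GRYB L=YBOW
After move 4 (U'): U=RRBW F=YBGG R=OBYR B=WWYB L=GROW
After move 5 (F): F=GYGB U=RRWR R=BBWR D=YOYG L=GOOO
After move 6 (U'): U=RRRW F=GOGB R=GYWR B=BBYB L=WWOO
After move 7 (F'): F=OBGG U=RRGW R=OYYR D=WOYG L=WWOR
Query: R face = OYYR

Answer: O Y Y R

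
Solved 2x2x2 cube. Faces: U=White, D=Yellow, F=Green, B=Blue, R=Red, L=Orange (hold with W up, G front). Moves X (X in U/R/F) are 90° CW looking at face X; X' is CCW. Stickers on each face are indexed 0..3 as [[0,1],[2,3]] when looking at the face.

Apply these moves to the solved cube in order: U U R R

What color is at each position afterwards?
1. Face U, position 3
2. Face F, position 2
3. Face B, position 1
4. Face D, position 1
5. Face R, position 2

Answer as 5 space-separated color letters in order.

Answer: Y G G W O

Derivation:
After move 1 (U): U=WWWW F=RRGG R=BBRR B=OOBB L=GGOO
After move 2 (U): U=WWWW F=BBGG R=OORR B=GGBB L=RROO
After move 3 (R): R=RORO U=WBWG F=BYGY D=YBYG B=WGWB
After move 4 (R): R=RROO U=WYWY F=BBGG D=YWYW B=GGBB
Query 1: U[3] = Y
Query 2: F[2] = G
Query 3: B[1] = G
Query 4: D[1] = W
Query 5: R[2] = O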